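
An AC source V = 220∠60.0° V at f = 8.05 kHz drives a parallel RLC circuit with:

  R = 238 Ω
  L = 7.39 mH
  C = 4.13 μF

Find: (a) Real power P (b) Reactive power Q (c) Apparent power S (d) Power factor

Step 1 — Angular frequency: ω = 2π·f = 2π·8050 = 5.058e+04 rad/s.
Step 2 — Component impedances:
  R: Z = R = 238 Ω
  L: Z = jωL = j·5.058e+04·0.00739 = 0 + j373.8 Ω
  C: Z = 1/(jωC) = -j/(ω·C) = 0 - j4.787 Ω
Step 3 — Parallel combination: 1/Z_total = 1/R + 1/L + 1/C; Z_total = 0.09876 - j4.847 Ω = 4.848∠-88.8° Ω.
Step 4 — Source phasor: V = 220∠60.0° V = 110 + j190.5 V.
Step 5 — Current: I = V / Z = -38.83 + j23.48 A = 45.38∠148.8° A.
Step 6 — Complex power: S = V·I* = 203.4 - j9981 VA.
Step 7 — Real power: P = Re(S) = 203.4 W.
Step 8 — Reactive power: Q = Im(S) = -9981 VAR.
Step 9 — Apparent power: |S| = 9983 VA.
Step 10 — Power factor: PF = P/|S| = 0.02037 (leading).

(a) P = 203.4 W  (b) Q = -9981 VAR  (c) S = 9983 VA  (d) PF = 0.02037 (leading)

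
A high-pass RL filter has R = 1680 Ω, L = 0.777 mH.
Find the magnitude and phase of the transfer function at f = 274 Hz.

Step 1 — Angular frequency: ω = 2π·274 = 1722 rad/s.
Step 2 — Transfer function: H(jω) = jωL/(R + jωL).
Step 3 — Numerator jωL = j·1.338; denominator R + jωL = 1680 + j1.338.
Step 4 — H = 6.34e-07 + j0.0007962.
Step 5 — Magnitude: |H| = 0.0007962 (-62.0 dB); phase: φ = 90.0°.

|H| = 0.0007962 (-62.0 dB), φ = 90.0°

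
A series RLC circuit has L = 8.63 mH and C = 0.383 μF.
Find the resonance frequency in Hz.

Step 1 — Resonance condition Im(Z)=0 gives ω₀ = 1/√(LC).
Step 2 — ω₀ = 1/√(0.00863·3.83e-07) = 1.739e+04 rad/s.
Step 3 — f₀ = ω₀/(2π) = 2768 Hz.

f₀ = 2768 Hz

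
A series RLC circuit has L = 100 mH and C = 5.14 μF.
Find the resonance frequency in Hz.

Step 1 — Resonance condition Im(Z)=0 gives ω₀ = 1/√(LC).
Step 2 — ω₀ = 1/√(0.1·5.14e-06) = 1395 rad/s.
Step 3 — f₀ = ω₀/(2π) = 222 Hz.

f₀ = 222 Hz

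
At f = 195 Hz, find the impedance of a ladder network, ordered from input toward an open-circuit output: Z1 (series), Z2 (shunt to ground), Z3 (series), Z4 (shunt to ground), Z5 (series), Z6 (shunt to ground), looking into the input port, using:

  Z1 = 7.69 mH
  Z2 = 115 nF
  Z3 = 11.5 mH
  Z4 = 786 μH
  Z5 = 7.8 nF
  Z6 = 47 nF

Step 1 — Angular frequency: ω = 2π·f = 2π·195 = 1225 rad/s.
Step 2 — Component impedances:
  Z1: Z = jωL = j·1225·0.00769 = 0 + j9.422 Ω
  Z2: Z = 1/(jωC) = -j/(ω·C) = 0 - j7097 Ω
  Z3: Z = jωL = j·1225·0.0115 = 0 + j14.09 Ω
  Z4: Z = jωL = j·1225·0.000786 = 0 + j0.963 Ω
  Z5: Z = 1/(jωC) = -j/(ω·C) = 0 - j1.046e+05 Ω
  Z6: Z = 1/(jωC) = -j/(ω·C) = 0 - j1.737e+04 Ω
Step 3 — Ladder network (open output): work backward from the far end, alternating series and parallel combinations. Z_in = 0 + j24.51 Ω = 24.51∠90.0° Ω.

Z = 0 + j24.51 Ω = 24.51∠90.0° Ω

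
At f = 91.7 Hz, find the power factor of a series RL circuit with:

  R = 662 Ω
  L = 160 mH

Step 1 — Angular frequency: ω = 2π·f = 2π·91.7 = 576.2 rad/s.
Step 2 — Component impedances:
  R: Z = R = 662 Ω
  L: Z = jωL = j·576.2·0.16 = 0 + j92.19 Ω
Step 3 — Series combination: Z_total = R + L = 662 + j92.19 Ω = 668.4∠7.9° Ω.
Step 4 — Power factor: PF = cos(φ) = Re(Z)/|Z| = 662/668.4 = 0.9904.
Step 5 — Type: Im(Z) = 92.19 ⇒ lagging (phase φ = 7.9°).

PF = 0.9904 (lagging, φ = 7.9°)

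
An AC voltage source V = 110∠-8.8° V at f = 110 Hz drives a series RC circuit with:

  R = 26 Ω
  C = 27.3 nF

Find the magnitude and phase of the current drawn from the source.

Step 1 — Angular frequency: ω = 2π·f = 2π·110 = 691.2 rad/s.
Step 2 — Component impedances:
  R: Z = R = 26 Ω
  C: Z = 1/(jωC) = -j/(ω·C) = 0 - j5.3e+04 Ω
Step 3 — Series combination: Z_total = R + C = 26 - j5.3e+04 Ω = 5.3e+04∠-90.0° Ω.
Step 4 — Source phasor: V = 110∠-8.8° V = 108.7 - j16.83 V.
Step 5 — Ohm's law: I = V / Z_total = (108.7 - j16.83) / (26 - j5.3e+04) = 0.0003185 + j0.002051 A.
Step 6 — Convert to polar: |I| = 0.002076 A, ∠I = 81.2°.

I = 0.002076∠81.2° A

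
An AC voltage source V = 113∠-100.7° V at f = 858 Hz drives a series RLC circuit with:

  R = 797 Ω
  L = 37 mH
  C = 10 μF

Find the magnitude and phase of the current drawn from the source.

Step 1 — Angular frequency: ω = 2π·f = 2π·858 = 5391 rad/s.
Step 2 — Component impedances:
  R: Z = R = 797 Ω
  L: Z = jωL = j·5391·0.037 = 0 + j199.5 Ω
  C: Z = 1/(jωC) = -j/(ω·C) = 0 - j18.55 Ω
Step 3 — Series combination: Z_total = R + L + C = 797 + j180.9 Ω = 817.3∠12.8° Ω.
Step 4 — Source phasor: V = 113∠-100.7° V = -20.98 - j111 V.
Step 5 — Ohm's law: I = V / Z_total = (-20.98 - j111) / (797 + j180.9) = -0.05511 - j0.1268 A.
Step 6 — Convert to polar: |I| = 0.1383 A, ∠I = -113.5°.

I = 0.1383∠-113.5° A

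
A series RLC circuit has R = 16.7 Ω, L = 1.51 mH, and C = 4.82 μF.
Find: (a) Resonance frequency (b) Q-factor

Step 1 — Resonance condition Im(Z)=0 gives ω₀ = 1/√(LC).
Step 2 — ω₀ = 1/√(0.00151·4.82e-06) = 1.172e+04 rad/s.
Step 3 — f₀ = ω₀/(2π) = 1866 Hz.
Step 4 — Series Q: Q = ω₀L/R = 1.172e+04·0.00151/16.7 = 1.06.

(a) f₀ = 1866 Hz  (b) Q = 1.06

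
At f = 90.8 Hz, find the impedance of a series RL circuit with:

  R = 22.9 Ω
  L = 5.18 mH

Step 1 — Angular frequency: ω = 2π·f = 2π·90.8 = 570.5 rad/s.
Step 2 — Component impedances:
  R: Z = R = 22.9 Ω
  L: Z = jωL = j·570.5·0.00518 = 0 + j2.955 Ω
Step 3 — Series combination: Z_total = R + L = 22.9 + j2.955 Ω = 23.09∠7.4° Ω.

Z = 22.9 + j2.955 Ω = 23.09∠7.4° Ω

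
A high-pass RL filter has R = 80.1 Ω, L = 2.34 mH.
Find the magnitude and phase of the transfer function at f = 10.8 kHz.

Step 1 — Angular frequency: ω = 2π·1.08e+04 = 6.786e+04 rad/s.
Step 2 — Transfer function: H(jω) = jωL/(R + jωL).
Step 3 — Numerator jωL = j·158.8; denominator R + jωL = 80.1 + j158.8.
Step 4 — H = 0.7972 + j0.4021.
Step 5 — Magnitude: |H| = 0.8928 (-1.0 dB); phase: φ = 26.8°.

|H| = 0.8928 (-1.0 dB), φ = 26.8°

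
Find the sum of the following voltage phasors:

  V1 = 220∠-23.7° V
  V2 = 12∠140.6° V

Step 1 — Convert each phasor to rectangular form:
  V1 = 220·(cos(-23.7°) + j·sin(-23.7°)) = 201.4 - j88.43 V
  V2 = 12·(cos(140.6°) + j·sin(140.6°)) = -9.273 + j7.617 V
Step 2 — Sum components: V_total = 192.2 - j80.81 V.
Step 3 — Convert to polar: |V_total| = 208.5 V, ∠V_total = -22.8°.

V_total = 208.5∠-22.8° V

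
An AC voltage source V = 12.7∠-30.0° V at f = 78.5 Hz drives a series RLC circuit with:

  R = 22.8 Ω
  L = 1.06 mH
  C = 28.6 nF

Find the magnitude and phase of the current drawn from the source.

Step 1 — Angular frequency: ω = 2π·f = 2π·78.5 = 493.2 rad/s.
Step 2 — Component impedances:
  R: Z = R = 22.8 Ω
  L: Z = jωL = j·493.2·0.00106 = 0 + j0.5228 Ω
  C: Z = 1/(jωC) = -j/(ω·C) = 0 - j7.089e+04 Ω
Step 3 — Series combination: Z_total = R + L + C = 22.8 - j7.089e+04 Ω = 7.089e+04∠-90.0° Ω.
Step 4 — Source phasor: V = 12.7∠-30.0° V = 11 - j6.35 V.
Step 5 — Ohm's law: I = V / Z_total = (11 - j6.35) / (22.8 - j7.089e+04) = 8.963e-05 + j0.0001551 A.
Step 6 — Convert to polar: |I| = 0.0001792 A, ∠I = 60.0°.

I = 0.0001792∠60.0° A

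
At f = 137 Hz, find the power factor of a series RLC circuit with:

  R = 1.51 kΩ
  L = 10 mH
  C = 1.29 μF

Step 1 — Angular frequency: ω = 2π·f = 2π·137 = 860.8 rad/s.
Step 2 — Component impedances:
  R: Z = R = 1510 Ω
  L: Z = jωL = j·860.8·0.01 = 0 + j8.608 Ω
  C: Z = 1/(jωC) = -j/(ω·C) = 0 - j900.6 Ω
Step 3 — Series combination: Z_total = R + L + C = 1510 - j891.9 Ω = 1754∠-30.6° Ω.
Step 4 — Power factor: PF = cos(φ) = Re(Z)/|Z| = 1510/1753.8 = 0.861.
Step 5 — Type: Im(Z) = -891.9 ⇒ leading (phase φ = -30.6°).

PF = 0.861 (leading, φ = -30.6°)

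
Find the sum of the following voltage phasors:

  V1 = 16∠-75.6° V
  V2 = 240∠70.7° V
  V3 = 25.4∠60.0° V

Step 1 — Convert each phasor to rectangular form:
  V1 = 16·(cos(-75.6°) + j·sin(-75.6°)) = 3.979 - j15.5 V
  V2 = 240·(cos(70.7°) + j·sin(70.7°)) = 79.32 + j226.5 V
  V3 = 25.4·(cos(60.0°) + j·sin(60.0°)) = 12.7 + j22 V
Step 2 — Sum components: V_total = 96 + j233 V.
Step 3 — Convert to polar: |V_total| = 252 V, ∠V_total = 67.6°.

V_total = 252∠67.6° V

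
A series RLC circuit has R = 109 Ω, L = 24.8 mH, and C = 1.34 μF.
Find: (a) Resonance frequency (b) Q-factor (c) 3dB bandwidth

Step 1 — Resonance condition Im(Z)=0 gives ω₀ = 1/√(LC).
Step 2 — ω₀ = 1/√(0.0248·1.34e-06) = 5486 rad/s.
Step 3 — f₀ = ω₀/(2π) = 873.1 Hz.
Step 4 — Series Q: Q = ω₀L/R = 5486·0.0248/109 = 1.248.
Step 5 — 3dB bandwidth: Δω = ω₀/Q = 4395 rad/s; BW = Δω/(2π) = 699.5 Hz.

(a) f₀ = 873.1 Hz  (b) Q = 1.248  (c) BW = 699.5 Hz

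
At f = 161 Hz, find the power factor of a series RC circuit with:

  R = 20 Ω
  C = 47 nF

Step 1 — Angular frequency: ω = 2π·f = 2π·161 = 1012 rad/s.
Step 2 — Component impedances:
  R: Z = R = 20 Ω
  C: Z = 1/(jωC) = -j/(ω·C) = 0 - j2.103e+04 Ω
Step 3 — Series combination: Z_total = R + C = 20 - j2.103e+04 Ω = 2.103e+04∠-89.9° Ω.
Step 4 — Power factor: PF = cos(φ) = Re(Z)/|Z| = 20/21033 = 0.0009509.
Step 5 — Type: Im(Z) = -2.103e+04 ⇒ leading (phase φ = -89.9°).

PF = 0.0009509 (leading, φ = -89.9°)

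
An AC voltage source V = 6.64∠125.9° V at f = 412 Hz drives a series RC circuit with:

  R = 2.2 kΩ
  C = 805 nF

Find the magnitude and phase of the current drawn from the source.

Step 1 — Angular frequency: ω = 2π·f = 2π·412 = 2589 rad/s.
Step 2 — Component impedances:
  R: Z = R = 2200 Ω
  C: Z = 1/(jωC) = -j/(ω·C) = 0 - j479.9 Ω
Step 3 — Series combination: Z_total = R + C = 2200 - j479.9 Ω = 2252∠-12.3° Ω.
Step 4 — Source phasor: V = 6.64∠125.9° V = -3.894 + j5.379 V.
Step 5 — Ohm's law: I = V / Z_total = (-3.894 + j5.379) / (2200 - j479.9) = -0.002198 + j0.001965 A.
Step 6 — Convert to polar: |I| = 0.002949 A, ∠I = 138.2°.

I = 0.002949∠138.2° A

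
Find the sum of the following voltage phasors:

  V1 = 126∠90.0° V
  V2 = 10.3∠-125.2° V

Step 1 — Convert each phasor to rectangular form:
  V1 = 126·(cos(90.0°) + j·sin(90.0°)) = 0 + j126 V
  V2 = 10.3·(cos(-125.2°) + j·sin(-125.2°)) = -5.937 - j8.417 V
Step 2 — Sum components: V_total = -5.937 + j117.6 V.
Step 3 — Convert to polar: |V_total| = 117.7 V, ∠V_total = 92.9°.

V_total = 117.7∠92.9° V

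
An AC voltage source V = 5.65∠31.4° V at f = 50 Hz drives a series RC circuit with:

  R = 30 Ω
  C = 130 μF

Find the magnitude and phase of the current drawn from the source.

Step 1 — Angular frequency: ω = 2π·f = 2π·50 = 314.2 rad/s.
Step 2 — Component impedances:
  R: Z = R = 30 Ω
  C: Z = 1/(jωC) = -j/(ω·C) = 0 - j24.49 Ω
Step 3 — Series combination: Z_total = R + C = 30 - j24.49 Ω = 38.72∠-39.2° Ω.
Step 4 — Source phasor: V = 5.65∠31.4° V = 4.823 + j2.944 V.
Step 5 — Ohm's law: I = V / Z_total = (4.823 + j2.944) / (30 - j24.49) = 0.04841 + j0.1376 A.
Step 6 — Convert to polar: |I| = 0.1459 A, ∠I = 70.6°.

I = 0.1459∠70.6° A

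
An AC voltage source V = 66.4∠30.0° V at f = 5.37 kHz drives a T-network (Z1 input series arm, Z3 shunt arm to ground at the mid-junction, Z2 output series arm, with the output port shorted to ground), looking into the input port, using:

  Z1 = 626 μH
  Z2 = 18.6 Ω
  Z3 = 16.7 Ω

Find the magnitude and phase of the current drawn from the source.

Step 1 — Angular frequency: ω = 2π·f = 2π·5370 = 3.374e+04 rad/s.
Step 2 — Component impedances:
  Z1: Z = jωL = j·3.374e+04·0.000626 = 0 + j21.12 Ω
  Z2: Z = R = 18.6 Ω
  Z3: Z = R = 16.7 Ω
Step 3 — With the output port shorted to ground, the output series arm Z2 runs from the junction to ground; the shunt arm Z3 also runs from the junction to ground. They appear in parallel: Z3 || Z2 = 8.799 Ω.
Step 4 — Series with input arm Z1: Z_in = Z1 + (Z3 || Z2) = 8.799 + j21.12 Ω = 22.88∠67.4° Ω.
Step 5 — Source phasor: V = 66.4∠30.0° V = 57.5 + j33.2 V.
Step 6 — Ohm's law: I = V / Z_total = (57.5 + j33.2) / (8.799 + j21.12) = 2.306 - j1.762 A.
Step 7 — Convert to polar: |I| = 2.902 A, ∠I = -37.4°.

I = 2.902∠-37.4° A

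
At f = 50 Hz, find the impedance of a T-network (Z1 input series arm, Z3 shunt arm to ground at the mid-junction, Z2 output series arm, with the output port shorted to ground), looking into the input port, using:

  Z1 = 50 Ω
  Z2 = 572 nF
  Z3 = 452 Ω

Step 1 — Angular frequency: ω = 2π·f = 2π·50 = 314.2 rad/s.
Step 2 — Component impedances:
  Z1: Z = R = 50 Ω
  Z2: Z = 1/(jωC) = -j/(ω·C) = 0 - j5565 Ω
  Z3: Z = R = 452 Ω
Step 3 — With the output port shorted to ground, the output series arm Z2 runs from the junction to ground; the shunt arm Z3 also runs from the junction to ground. They appear in parallel: Z3 || Z2 = 449 - j36.47 Ω.
Step 4 — Series with input arm Z1: Z_in = Z1 + (Z3 || Z2) = 499 - j36.47 Ω = 500.4∠-4.2° Ω.

Z = 499 - j36.47 Ω = 500.4∠-4.2° Ω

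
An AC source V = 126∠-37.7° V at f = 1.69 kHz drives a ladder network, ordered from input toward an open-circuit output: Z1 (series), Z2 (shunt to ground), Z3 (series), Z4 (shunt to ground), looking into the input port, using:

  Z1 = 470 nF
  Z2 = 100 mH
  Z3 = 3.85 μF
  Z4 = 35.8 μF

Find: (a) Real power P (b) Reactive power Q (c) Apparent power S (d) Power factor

Step 1 — Angular frequency: ω = 2π·f = 2π·1690 = 1.062e+04 rad/s.
Step 2 — Component impedances:
  Z1: Z = 1/(jωC) = -j/(ω·C) = 0 - j200.4 Ω
  Z2: Z = jωL = j·1.062e+04·0.1 = 0 + j1062 Ω
  Z3: Z = 1/(jωC) = -j/(ω·C) = 0 - j24.46 Ω
  Z4: Z = 1/(jωC) = -j/(ω·C) = 0 - j2.631 Ω
Step 3 — Ladder network (open output): work backward from the far end, alternating series and parallel combinations. Z_in = 0 - j228.2 Ω = 228.2∠-90.0° Ω.
Step 4 — Source phasor: V = 126∠-37.7° V = 99.69 - j77.05 V.
Step 5 — Current: I = V / Z = 0.3377 + j0.4369 A = 0.5522∠52.3° A.
Step 6 — Complex power: S = V·I* = 0 - j69.58 VA.
Step 7 — Real power: P = Re(S) = 0 W.
Step 8 — Reactive power: Q = Im(S) = -69.58 VAR.
Step 9 — Apparent power: |S| = 69.58 VA.
Step 10 — Power factor: PF = P/|S| = 0 (leading).

(a) P = 0 W  (b) Q = -69.58 VAR  (c) S = 69.58 VA  (d) PF = 0 (leading)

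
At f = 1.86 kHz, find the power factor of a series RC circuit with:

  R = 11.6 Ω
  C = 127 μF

Step 1 — Angular frequency: ω = 2π·f = 2π·1860 = 1.169e+04 rad/s.
Step 2 — Component impedances:
  R: Z = R = 11.6 Ω
  C: Z = 1/(jωC) = -j/(ω·C) = 0 - j0.6738 Ω
Step 3 — Series combination: Z_total = R + C = 11.6 - j0.6738 Ω = 11.62∠-3.3° Ω.
Step 4 — Power factor: PF = cos(φ) = Re(Z)/|Z| = 11.6/11.62 = 0.9983.
Step 5 — Type: Im(Z) = -0.6738 ⇒ leading (phase φ = -3.3°).

PF = 0.9983 (leading, φ = -3.3°)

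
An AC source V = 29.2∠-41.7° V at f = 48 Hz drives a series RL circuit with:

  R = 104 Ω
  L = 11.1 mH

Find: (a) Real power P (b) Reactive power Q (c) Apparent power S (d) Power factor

Step 1 — Angular frequency: ω = 2π·f = 2π·48 = 301.6 rad/s.
Step 2 — Component impedances:
  R: Z = R = 104 Ω
  L: Z = jωL = j·301.6·0.0111 = 0 + j3.348 Ω
Step 3 — Series combination: Z_total = R + L = 104 + j3.348 Ω = 104.1∠1.8° Ω.
Step 4 — Source phasor: V = 29.2∠-41.7° V = 21.8 - j19.42 V.
Step 5 — Current: I = V / Z = 0.2034 - j0.1933 A = 0.2806∠-43.5° A.
Step 6 — Complex power: S = V·I* = 8.19 + j0.2636 VA.
Step 7 — Real power: P = Re(S) = 8.19 W.
Step 8 — Reactive power: Q = Im(S) = 0.2636 VAR.
Step 9 — Apparent power: |S| = 8.194 VA.
Step 10 — Power factor: PF = P/|S| = 0.9995 (lagging).

(a) P = 8.19 W  (b) Q = 0.2636 VAR  (c) S = 8.194 VA  (d) PF = 0.9995 (lagging)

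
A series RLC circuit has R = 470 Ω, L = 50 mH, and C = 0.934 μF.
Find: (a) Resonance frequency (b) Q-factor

Step 1 — Resonance condition Im(Z)=0 gives ω₀ = 1/√(LC).
Step 2 — ω₀ = 1/√(0.05·9.34e-07) = 4627 rad/s.
Step 3 — f₀ = ω₀/(2π) = 736.5 Hz.
Step 4 — Series Q: Q = ω₀L/R = 4627·0.05/470 = 0.4923.

(a) f₀ = 736.5 Hz  (b) Q = 0.4923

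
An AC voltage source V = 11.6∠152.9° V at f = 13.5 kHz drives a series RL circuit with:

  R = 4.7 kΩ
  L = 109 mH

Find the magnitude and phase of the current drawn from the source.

Step 1 — Angular frequency: ω = 2π·f = 2π·1.35e+04 = 8.482e+04 rad/s.
Step 2 — Component impedances:
  R: Z = R = 4700 Ω
  L: Z = jωL = j·8.482e+04·0.109 = 0 + j9246 Ω
Step 3 — Series combination: Z_total = R + L = 4700 + j9246 Ω = 1.037e+04∠63.1° Ω.
Step 4 — Source phasor: V = 11.6∠152.9° V = -10.33 + j5.284 V.
Step 5 — Ohm's law: I = V / Z_total = (-10.33 + j5.284) / (4700 + j9246) = 3.002e-06 + j0.001118 A.
Step 6 — Convert to polar: |I| = 0.001118 A, ∠I = 89.8°.

I = 0.001118∠89.8° A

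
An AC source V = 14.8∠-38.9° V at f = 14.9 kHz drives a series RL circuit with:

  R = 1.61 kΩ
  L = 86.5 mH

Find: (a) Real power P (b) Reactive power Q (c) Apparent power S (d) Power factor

Step 1 — Angular frequency: ω = 2π·f = 2π·1.49e+04 = 9.362e+04 rad/s.
Step 2 — Component impedances:
  R: Z = R = 1610 Ω
  L: Z = jωL = j·9.362e+04·0.0865 = 0 + j8098 Ω
Step 3 — Series combination: Z_total = R + L = 1610 + j8098 Ω = 8257∠78.8° Ω.
Step 4 — Source phasor: V = 14.8∠-38.9° V = 11.52 - j9.294 V.
Step 5 — Current: I = V / Z = -0.000832 - j0.001588 A = 0.001793∠-117.7° A.
Step 6 — Complex power: S = V·I* = 0.005173 + j0.02602 VA.
Step 7 — Real power: P = Re(S) = 0.005173 W.
Step 8 — Reactive power: Q = Im(S) = 0.02602 VAR.
Step 9 — Apparent power: |S| = 0.02653 VA.
Step 10 — Power factor: PF = P/|S| = 0.195 (lagging).

(a) P = 0.005173 W  (b) Q = 0.02602 VAR  (c) S = 0.02653 VA  (d) PF = 0.195 (lagging)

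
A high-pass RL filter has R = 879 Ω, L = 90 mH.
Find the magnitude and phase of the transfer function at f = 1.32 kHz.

Step 1 — Angular frequency: ω = 2π·1320 = 8294 rad/s.
Step 2 — Transfer function: H(jω) = jωL/(R + jωL).
Step 3 — Numerator jωL = j·746.4; denominator R + jωL = 879 + j746.4.
Step 4 — H = 0.419 + j0.4934.
Step 5 — Magnitude: |H| = 0.6473 (-3.8 dB); phase: φ = 49.7°.

|H| = 0.6473 (-3.8 dB), φ = 49.7°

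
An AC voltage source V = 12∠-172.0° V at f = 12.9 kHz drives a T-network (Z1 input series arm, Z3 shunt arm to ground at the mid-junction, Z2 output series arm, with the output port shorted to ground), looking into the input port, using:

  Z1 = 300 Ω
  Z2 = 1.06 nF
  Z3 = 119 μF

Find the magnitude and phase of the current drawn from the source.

Step 1 — Angular frequency: ω = 2π·f = 2π·1.29e+04 = 8.105e+04 rad/s.
Step 2 — Component impedances:
  Z1: Z = R = 300 Ω
  Z2: Z = 1/(jωC) = -j/(ω·C) = 0 - j1.164e+04 Ω
  Z3: Z = 1/(jωC) = -j/(ω·C) = 0 - j0.1037 Ω
Step 3 — With the output port shorted to ground, the output series arm Z2 runs from the junction to ground; the shunt arm Z3 also runs from the junction to ground. They appear in parallel: Z3 || Z2 = 0 - j0.1037 Ω.
Step 4 — Series with input arm Z1: Z_in = Z1 + (Z3 || Z2) = 300 - j0.1037 Ω = 300∠-0.0° Ω.
Step 5 — Source phasor: V = 12∠-172.0° V = -11.88 - j1.67 V.
Step 6 — Ohm's law: I = V / Z_total = (-11.88 - j1.67) / (300 - j0.1037) = -0.03961 - j0.005581 A.
Step 7 — Convert to polar: |I| = 0.04 A, ∠I = -172.0°.

I = 0.04∠-172.0° A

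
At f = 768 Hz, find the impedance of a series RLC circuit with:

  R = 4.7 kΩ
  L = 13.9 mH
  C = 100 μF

Step 1 — Angular frequency: ω = 2π·f = 2π·768 = 4825 rad/s.
Step 2 — Component impedances:
  R: Z = R = 4700 Ω
  L: Z = jωL = j·4825·0.0139 = 0 + j67.07 Ω
  C: Z = 1/(jωC) = -j/(ω·C) = 0 - j2.072 Ω
Step 3 — Series combination: Z_total = R + L + C = 4700 + j65 Ω = 4700∠0.8° Ω.

Z = 4700 + j65 Ω = 4700∠0.8° Ω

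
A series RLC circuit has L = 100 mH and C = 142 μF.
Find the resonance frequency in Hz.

Step 1 — Resonance condition Im(Z)=0 gives ω₀ = 1/√(LC).
Step 2 — ω₀ = 1/√(0.1·0.000142) = 265.4 rad/s.
Step 3 — f₀ = ω₀/(2π) = 42.24 Hz.

f₀ = 42.24 Hz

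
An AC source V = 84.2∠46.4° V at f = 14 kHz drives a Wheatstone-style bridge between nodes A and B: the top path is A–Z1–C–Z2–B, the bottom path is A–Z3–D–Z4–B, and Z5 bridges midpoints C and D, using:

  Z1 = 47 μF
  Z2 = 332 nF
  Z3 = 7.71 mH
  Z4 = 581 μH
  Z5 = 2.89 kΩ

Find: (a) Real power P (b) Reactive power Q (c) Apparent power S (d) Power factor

Step 1 — Angular frequency: ω = 2π·f = 2π·1.4e+04 = 8.796e+04 rad/s.
Step 2 — Component impedances:
  Z1: Z = 1/(jωC) = -j/(ω·C) = 0 - j0.2419 Ω
  Z2: Z = 1/(jωC) = -j/(ω·C) = 0 - j34.24 Ω
  Z3: Z = jωL = j·8.796e+04·0.00771 = 0 + j678.2 Ω
  Z4: Z = jωL = j·8.796e+04·0.000581 = 0 + j51.11 Ω
  Z5: Z = R = 2890 Ω
Step 3 — Bridge requires nodal analysis (the Z5 bridge couples midpoints C and D, so the two paths cannot be reduced to a simple series/parallel combination). Setting node B to ground and injecting 1 A at node A, the 3-node admittance system at A, C, D solves to V_A = Z_AB = 0.3861 - j36.2 Ω = 36.2∠-89.4° Ω.
Step 4 — Source phasor: V = 84.2∠46.4° V = 58.07 + j60.98 V.
Step 5 — Current: I = V / Z = -1.667 + j1.622 A = 2.326∠135.8° A.
Step 6 — Complex power: S = V·I* = 2.089 - j195.8 VA.
Step 7 — Real power: P = Re(S) = 2.089 W.
Step 8 — Reactive power: Q = Im(S) = -195.8 VAR.
Step 9 — Apparent power: |S| = 195.9 VA.
Step 10 — Power factor: PF = P/|S| = 0.01067 (leading).

(a) P = 2.089 W  (b) Q = -195.8 VAR  (c) S = 195.9 VA  (d) PF = 0.01067 (leading)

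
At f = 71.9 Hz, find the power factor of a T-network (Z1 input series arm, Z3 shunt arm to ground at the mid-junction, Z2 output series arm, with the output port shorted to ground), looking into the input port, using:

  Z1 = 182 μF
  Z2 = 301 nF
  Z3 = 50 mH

Step 1 — Angular frequency: ω = 2π·f = 2π·71.9 = 451.8 rad/s.
Step 2 — Component impedances:
  Z1: Z = 1/(jωC) = -j/(ω·C) = 0 - j12.16 Ω
  Z2: Z = 1/(jωC) = -j/(ω·C) = 0 - j7354 Ω
  Z3: Z = jωL = j·451.8·0.05 = 0 + j22.59 Ω
Step 3 — With the output port shorted to ground, the output series arm Z2 runs from the junction to ground; the shunt arm Z3 also runs from the junction to ground. They appear in parallel: Z3 || Z2 = 0 + j22.66 Ω.
Step 4 — Series with input arm Z1: Z_in = Z1 + (Z3 || Z2) = 0 + j10.5 Ω = 10.5∠90.0° Ω.
Step 5 — Power factor: PF = cos(φ) = Re(Z)/|Z| = 0/10.5 = 0.
Step 6 — Type: Im(Z) = 10.5 ⇒ lagging (phase φ = 90.0°).

PF = 0 (lagging, φ = 90.0°)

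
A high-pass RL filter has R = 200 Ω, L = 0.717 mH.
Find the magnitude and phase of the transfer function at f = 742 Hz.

Step 1 — Angular frequency: ω = 2π·742 = 4662 rad/s.
Step 2 — Transfer function: H(jω) = jωL/(R + jωL).
Step 3 — Numerator jωL = j·3.343; denominator R + jωL = 200 + j3.343.
Step 4 — H = 0.0002793 + j0.01671.
Step 5 — Magnitude: |H| = 0.01671 (-35.5 dB); phase: φ = 89.0°.

|H| = 0.01671 (-35.5 dB), φ = 89.0°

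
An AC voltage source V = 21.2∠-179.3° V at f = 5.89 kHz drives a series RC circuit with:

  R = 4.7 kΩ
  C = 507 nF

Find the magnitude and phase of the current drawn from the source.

Step 1 — Angular frequency: ω = 2π·f = 2π·5890 = 3.701e+04 rad/s.
Step 2 — Component impedances:
  R: Z = R = 4700 Ω
  C: Z = 1/(jωC) = -j/(ω·C) = 0 - j53.3 Ω
Step 3 — Series combination: Z_total = R + C = 4700 - j53.3 Ω = 4700∠-0.6° Ω.
Step 4 — Source phasor: V = 21.2∠-179.3° V = -21.2 - j0.259 V.
Step 5 — Ohm's law: I = V / Z_total = (-21.2 - j0.259) / (4700 - j53.3) = -0.004509 - j0.0001062 A.
Step 6 — Convert to polar: |I| = 0.00451 A, ∠I = -178.7°.

I = 0.00451∠-178.7° A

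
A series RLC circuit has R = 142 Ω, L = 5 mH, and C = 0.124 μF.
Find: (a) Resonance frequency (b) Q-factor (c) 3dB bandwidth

Step 1 — Resonance condition Im(Z)=0 gives ω₀ = 1/√(LC).
Step 2 — ω₀ = 1/√(0.005·1.24e-07) = 4.016e+04 rad/s.
Step 3 — f₀ = ω₀/(2π) = 6392 Hz.
Step 4 — Series Q: Q = ω₀L/R = 4.016e+04·0.005/142 = 1.414.
Step 5 — 3dB bandwidth: Δω = ω₀/Q = 2.84e+04 rad/s; BW = Δω/(2π) = 4520 Hz.

(a) f₀ = 6392 Hz  (b) Q = 1.414  (c) BW = 4520 Hz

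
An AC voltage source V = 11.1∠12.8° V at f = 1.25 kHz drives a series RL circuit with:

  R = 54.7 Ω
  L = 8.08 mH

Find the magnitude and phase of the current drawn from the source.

Step 1 — Angular frequency: ω = 2π·f = 2π·1250 = 7854 rad/s.
Step 2 — Component impedances:
  R: Z = R = 54.7 Ω
  L: Z = jωL = j·7854·0.00808 = 0 + j63.46 Ω
Step 3 — Series combination: Z_total = R + L = 54.7 + j63.46 Ω = 83.78∠49.2° Ω.
Step 4 — Source phasor: V = 11.1∠12.8° V = 10.82 + j2.459 V.
Step 5 — Ohm's law: I = V / Z_total = (10.82 + j2.459) / (54.7 + j63.46) = 0.1066 - j0.0787 A.
Step 6 — Convert to polar: |I| = 0.1325 A, ∠I = -36.4°.

I = 0.1325∠-36.4° A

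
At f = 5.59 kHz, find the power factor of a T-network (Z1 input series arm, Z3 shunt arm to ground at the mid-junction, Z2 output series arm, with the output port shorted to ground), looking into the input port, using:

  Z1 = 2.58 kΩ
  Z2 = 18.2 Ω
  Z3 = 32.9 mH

Step 1 — Angular frequency: ω = 2π·f = 2π·5590 = 3.512e+04 rad/s.
Step 2 — Component impedances:
  Z1: Z = R = 2580 Ω
  Z2: Z = R = 18.2 Ω
  Z3: Z = jωL = j·3.512e+04·0.0329 = 0 + j1156 Ω
Step 3 — With the output port shorted to ground, the output series arm Z2 runs from the junction to ground; the shunt arm Z3 also runs from the junction to ground. They appear in parallel: Z3 || Z2 = 18.2 + j0.2866 Ω.
Step 4 — Series with input arm Z1: Z_in = Z1 + (Z3 || Z2) = 2598 + j0.2866 Ω = 2598∠0.0° Ω.
Step 5 — Power factor: PF = cos(φ) = Re(Z)/|Z| = 2598/2598 = 1.
Step 6 — Type: Im(Z) = 0.2866 ⇒ lagging (phase φ = 0.0°).

PF = 1 (lagging, φ = 0.0°)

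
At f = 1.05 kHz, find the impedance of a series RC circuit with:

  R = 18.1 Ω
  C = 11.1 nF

Step 1 — Angular frequency: ω = 2π·f = 2π·1050 = 6597 rad/s.
Step 2 — Component impedances:
  R: Z = R = 18.1 Ω
  C: Z = 1/(jωC) = -j/(ω·C) = 0 - j1.366e+04 Ω
Step 3 — Series combination: Z_total = R + C = 18.1 - j1.366e+04 Ω = 1.366e+04∠-89.9° Ω.

Z = 18.1 - j1.366e+04 Ω = 1.366e+04∠-89.9° Ω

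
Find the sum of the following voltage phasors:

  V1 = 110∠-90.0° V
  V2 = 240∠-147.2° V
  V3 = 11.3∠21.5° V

Step 1 — Convert each phasor to rectangular form:
  V1 = 110·(cos(-90.0°) + j·sin(-90.0°)) = 0 - j110 V
  V2 = 240·(cos(-147.2°) + j·sin(-147.2°)) = -201.7 - j130 V
  V3 = 11.3·(cos(21.5°) + j·sin(21.5°)) = 10.51 + j4.141 V
Step 2 — Sum components: V_total = -191.2 - j235.9 V.
Step 3 — Convert to polar: |V_total| = 303.6 V, ∠V_total = -129.0°.

V_total = 303.6∠-129.0° V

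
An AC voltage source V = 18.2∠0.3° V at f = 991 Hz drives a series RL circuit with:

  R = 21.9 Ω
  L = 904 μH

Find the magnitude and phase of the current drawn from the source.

Step 1 — Angular frequency: ω = 2π·f = 2π·991 = 6227 rad/s.
Step 2 — Component impedances:
  R: Z = R = 21.9 Ω
  L: Z = jωL = j·6227·0.000904 = 0 + j5.629 Ω
Step 3 — Series combination: Z_total = R + L = 21.9 + j5.629 Ω = 22.61∠14.4° Ω.
Step 4 — Source phasor: V = 18.2∠0.3° V = 18.2 + j0.09529 V.
Step 5 — Ohm's law: I = V / Z_total = (18.2 + j0.09529) / (21.9 + j5.629) = 0.7806 - j0.1963 A.
Step 6 — Convert to polar: |I| = 0.8049 A, ∠I = -14.1°.

I = 0.8049∠-14.1° A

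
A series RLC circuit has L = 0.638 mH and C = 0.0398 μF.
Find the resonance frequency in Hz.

Step 1 — Resonance condition Im(Z)=0 gives ω₀ = 1/√(LC).
Step 2 — ω₀ = 1/√(0.000638·3.98e-08) = 1.984e+05 rad/s.
Step 3 — f₀ = ω₀/(2π) = 3.158e+04 Hz.

f₀ = 3.158e+04 Hz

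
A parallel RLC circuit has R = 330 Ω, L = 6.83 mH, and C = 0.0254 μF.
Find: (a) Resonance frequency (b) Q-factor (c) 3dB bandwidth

Step 1 — Resonance: ω₀ = 1/√(LC) = 1/√(0.00683·2.54e-08) = 7.592e+04 rad/s.
Step 2 — f₀ = ω₀/(2π) = 1.208e+04 Hz.
Step 3 — Parallel Q: Q = R/(ω₀L) = 330/(7.592e+04·0.00683) = 0.6364.
Step 4 — Bandwidth: Δω = ω₀/Q = 1.193e+05 rad/s; BW = Δω/(2π) = 1.899e+04 Hz.

(a) f₀ = 1.208e+04 Hz  (b) Q = 0.6364  (c) BW = 1.899e+04 Hz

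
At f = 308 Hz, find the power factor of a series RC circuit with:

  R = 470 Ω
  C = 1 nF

Step 1 — Angular frequency: ω = 2π·f = 2π·308 = 1935 rad/s.
Step 2 — Component impedances:
  R: Z = R = 470 Ω
  C: Z = 1/(jωC) = -j/(ω·C) = 0 - j5.167e+05 Ω
Step 3 — Series combination: Z_total = R + C = 470 - j5.167e+05 Ω = 5.167e+05∠-89.9° Ω.
Step 4 — Power factor: PF = cos(φ) = Re(Z)/|Z| = 470/5.167e+05 = 0.0009096.
Step 5 — Type: Im(Z) = -5.167e+05 ⇒ leading (phase φ = -89.9°).

PF = 0.0009096 (leading, φ = -89.9°)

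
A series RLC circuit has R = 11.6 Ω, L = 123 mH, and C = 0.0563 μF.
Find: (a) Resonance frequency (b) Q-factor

Step 1 — Resonance condition Im(Z)=0 gives ω₀ = 1/√(LC).
Step 2 — ω₀ = 1/√(0.123·5.63e-08) = 1.202e+04 rad/s.
Step 3 — f₀ = ω₀/(2π) = 1913 Hz.
Step 4 — Series Q: Q = ω₀L/R = 1.202e+04·0.123/11.6 = 127.4.

(a) f₀ = 1913 Hz  (b) Q = 127.4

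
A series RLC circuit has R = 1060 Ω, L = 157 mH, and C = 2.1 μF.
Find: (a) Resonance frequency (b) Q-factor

Step 1 — Resonance condition Im(Z)=0 gives ω₀ = 1/√(LC).
Step 2 — ω₀ = 1/√(0.157·2.1e-06) = 1742 rad/s.
Step 3 — f₀ = ω₀/(2π) = 277.2 Hz.
Step 4 — Series Q: Q = ω₀L/R = 1742·0.157/1060 = 0.2579.

(a) f₀ = 277.2 Hz  (b) Q = 0.2579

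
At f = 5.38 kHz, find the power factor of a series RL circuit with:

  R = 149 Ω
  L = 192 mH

Step 1 — Angular frequency: ω = 2π·f = 2π·5380 = 3.38e+04 rad/s.
Step 2 — Component impedances:
  R: Z = R = 149 Ω
  L: Z = jωL = j·3.38e+04·0.192 = 0 + j6490 Ω
Step 3 — Series combination: Z_total = R + L = 149 + j6490 Ω = 6492∠88.7° Ω.
Step 4 — Power factor: PF = cos(φ) = Re(Z)/|Z| = 149/6492 = 0.02295.
Step 5 — Type: Im(Z) = 6490 ⇒ lagging (phase φ = 88.7°).

PF = 0.02295 (lagging, φ = 88.7°)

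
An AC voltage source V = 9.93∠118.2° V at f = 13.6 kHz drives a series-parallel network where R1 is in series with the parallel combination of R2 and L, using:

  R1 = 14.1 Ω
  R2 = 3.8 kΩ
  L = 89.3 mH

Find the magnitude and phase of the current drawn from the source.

Step 1 — Angular frequency: ω = 2π·f = 2π·1.36e+04 = 8.545e+04 rad/s.
Step 2 — Component impedances:
  R1: Z = R = 14.1 Ω
  R2: Z = R = 3800 Ω
  L: Z = jωL = j·8.545e+04·0.0893 = 0 + j7631 Ω
Step 3 — Parallel branch: R2 || L = 1/(1/R2 + 1/L) = 3045 + j1516 Ω.
Step 4 — Series with R1: Z_total = R1 + (R2 || L) = 3059 + j1516 Ω = 3414∠26.4° Ω.
Step 5 — Source phasor: V = 9.93∠118.2° V = -4.692 + j8.751 V.
Step 6 — Ohm's law: I = V / Z_total = (-4.692 + j8.751) / (3059 + j1516) = -9.303e-05 + j0.002907 A.
Step 7 — Convert to polar: |I| = 0.002908 A, ∠I = 91.8°.

I = 0.002908∠91.8° A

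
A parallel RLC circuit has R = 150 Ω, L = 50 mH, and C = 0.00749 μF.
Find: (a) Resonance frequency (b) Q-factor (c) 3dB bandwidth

Step 1 — Resonance: ω₀ = 1/√(LC) = 1/√(0.05·7.49e-09) = 5.167e+04 rad/s.
Step 2 — f₀ = ω₀/(2π) = 8224 Hz.
Step 3 — Parallel Q: Q = R/(ω₀L) = 150/(5.167e+04·0.05) = 0.05806.
Step 4 — Bandwidth: Δω = ω₀/Q = 8.901e+05 rad/s; BW = Δω/(2π) = 1.417e+05 Hz.

(a) f₀ = 8224 Hz  (b) Q = 0.05806  (c) BW = 1.417e+05 Hz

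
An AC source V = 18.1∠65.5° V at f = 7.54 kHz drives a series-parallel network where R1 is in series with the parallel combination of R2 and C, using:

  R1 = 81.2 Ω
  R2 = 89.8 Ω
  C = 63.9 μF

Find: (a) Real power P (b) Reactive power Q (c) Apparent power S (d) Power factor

Step 1 — Angular frequency: ω = 2π·f = 2π·7540 = 4.738e+04 rad/s.
Step 2 — Component impedances:
  R1: Z = R = 81.2 Ω
  R2: Z = R = 89.8 Ω
  C: Z = 1/(jωC) = -j/(ω·C) = 0 - j0.3303 Ω
Step 3 — Parallel branch: R2 || C = 1/(1/R2 + 1/C) = 0.001215 - j0.3303 Ω.
Step 4 — Series with R1: Z_total = R1 + (R2 || C) = 81.2 - j0.3303 Ω = 81.2∠-0.2° Ω.
Step 5 — Source phasor: V = 18.1∠65.5° V = 7.506 + j16.47 V.
Step 6 — Current: I = V / Z = 0.09161 + j0.2032 A = 0.2229∠65.7° A.
Step 7 — Complex power: S = V·I* = 4.034 - j0.01641 VA.
Step 8 — Real power: P = Re(S) = 4.034 W.
Step 9 — Reactive power: Q = Im(S) = -0.01641 VAR.
Step 10 — Apparent power: |S| = 4.035 VA.
Step 11 — Power factor: PF = P/|S| = 1 (leading).

(a) P = 4.034 W  (b) Q = -0.01641 VAR  (c) S = 4.035 VA  (d) PF = 1 (leading)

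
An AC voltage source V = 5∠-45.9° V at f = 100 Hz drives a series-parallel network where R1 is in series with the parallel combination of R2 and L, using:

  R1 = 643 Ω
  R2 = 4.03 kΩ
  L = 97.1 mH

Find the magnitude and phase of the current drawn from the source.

Step 1 — Angular frequency: ω = 2π·f = 2π·100 = 628.3 rad/s.
Step 2 — Component impedances:
  R1: Z = R = 643 Ω
  R2: Z = R = 4030 Ω
  L: Z = jωL = j·628.3·0.0971 = 0 + j61.01 Ω
Step 3 — Parallel branch: R2 || L = 1/(1/R2 + 1/L) = 0.9234 + j61 Ω.
Step 4 — Series with R1: Z_total = R1 + (R2 || L) = 643.9 + j61 Ω = 646.8∠5.4° Ω.
Step 5 — Source phasor: V = 5∠-45.9° V = 3.48 - j3.591 V.
Step 6 — Ohm's law: I = V / Z_total = (3.48 - j3.591) / (643.9 + j61) = 0.004832 - j0.006034 A.
Step 7 — Convert to polar: |I| = 0.00773 A, ∠I = -51.3°.

I = 0.00773∠-51.3° A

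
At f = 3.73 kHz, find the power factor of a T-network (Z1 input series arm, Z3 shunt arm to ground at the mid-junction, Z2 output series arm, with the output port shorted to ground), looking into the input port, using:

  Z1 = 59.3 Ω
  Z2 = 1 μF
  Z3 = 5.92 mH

Step 1 — Angular frequency: ω = 2π·f = 2π·3730 = 2.344e+04 rad/s.
Step 2 — Component impedances:
  Z1: Z = R = 59.3 Ω
  Z2: Z = 1/(jωC) = -j/(ω·C) = 0 - j42.67 Ω
  Z3: Z = jωL = j·2.344e+04·0.00592 = 0 + j138.7 Ω
Step 3 — With the output port shorted to ground, the output series arm Z2 runs from the junction to ground; the shunt arm Z3 also runs from the junction to ground. They appear in parallel: Z3 || Z2 = 0 - j61.62 Ω.
Step 4 — Series with input arm Z1: Z_in = Z1 + (Z3 || Z2) = 59.3 - j61.62 Ω = 85.52∠-46.1° Ω.
Step 5 — Power factor: PF = cos(φ) = Re(Z)/|Z| = 59.3/85.52 = 0.6934.
Step 6 — Type: Im(Z) = -61.62 ⇒ leading (phase φ = -46.1°).

PF = 0.6934 (leading, φ = -46.1°)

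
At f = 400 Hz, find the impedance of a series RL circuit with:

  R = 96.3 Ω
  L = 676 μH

Step 1 — Angular frequency: ω = 2π·f = 2π·400 = 2513 rad/s.
Step 2 — Component impedances:
  R: Z = R = 96.3 Ω
  L: Z = jωL = j·2513·0.000676 = 0 + j1.699 Ω
Step 3 — Series combination: Z_total = R + L = 96.3 + j1.699 Ω = 96.31∠1.0° Ω.

Z = 96.3 + j1.699 Ω = 96.31∠1.0° Ω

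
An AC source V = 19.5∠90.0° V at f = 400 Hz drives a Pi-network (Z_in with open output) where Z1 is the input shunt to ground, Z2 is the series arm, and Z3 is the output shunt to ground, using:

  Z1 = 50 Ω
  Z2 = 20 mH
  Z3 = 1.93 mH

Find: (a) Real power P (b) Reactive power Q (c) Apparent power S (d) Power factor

Step 1 — Angular frequency: ω = 2π·f = 2π·400 = 2513 rad/s.
Step 2 — Component impedances:
  Z1: Z = R = 50 Ω
  Z2: Z = jωL = j·2513·0.02 = 0 + j50.27 Ω
  Z3: Z = jωL = j·2513·0.00193 = 0 + j4.851 Ω
Step 3 — With open output, the series arm Z2 and the output shunt Z3 appear in series to ground: Z2 + Z3 = 0 + j55.12 Ω.
Step 4 — Parallel with input shunt Z1: Z_in = Z1 || (Z2 + Z3) = 27.43 + j24.88 Ω = 37.03∠42.2° Ω.
Step 5 — Source phasor: V = 19.5∠90.0° V = 0 + j19.5 V.
Step 6 — Current: I = V / Z = 0.3538 + j0.39 A = 0.5266∠47.8° A.
Step 7 — Complex power: S = V·I* = 7.605 + j6.899 VA.
Step 8 — Real power: P = Re(S) = 7.605 W.
Step 9 — Reactive power: Q = Im(S) = 6.899 VAR.
Step 10 — Apparent power: |S| = 10.27 VA.
Step 11 — Power factor: PF = P/|S| = 0.7406 (lagging).

(a) P = 7.605 W  (b) Q = 6.899 VAR  (c) S = 10.27 VA  (d) PF = 0.7406 (lagging)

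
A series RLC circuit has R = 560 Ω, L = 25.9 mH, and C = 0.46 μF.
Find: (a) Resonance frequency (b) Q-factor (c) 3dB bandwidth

Step 1 — Resonance: ω₀ = 1/√(LC) = 1/√(0.0259·4.6e-07) = 9162 rad/s.
Step 2 — f₀ = ω₀/(2π) = 1458 Hz.
Step 3 — Series Q: Q = ω₀L/R = 9162·0.0259/560 = 0.4237.
Step 4 — Bandwidth: Δω = ω₀/Q = 2.162e+04 rad/s; BW = Δω/(2π) = 3441 Hz.

(a) f₀ = 1458 Hz  (b) Q = 0.4237  (c) BW = 3441 Hz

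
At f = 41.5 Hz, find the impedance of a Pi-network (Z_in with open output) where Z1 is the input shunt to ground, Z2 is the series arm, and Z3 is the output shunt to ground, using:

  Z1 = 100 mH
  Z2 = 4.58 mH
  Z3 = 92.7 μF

Step 1 — Angular frequency: ω = 2π·f = 2π·41.5 = 260.8 rad/s.
Step 2 — Component impedances:
  Z1: Z = jωL = j·260.8·0.1 = 0 + j26.08 Ω
  Z2: Z = jωL = j·260.8·0.00458 = 0 + j1.194 Ω
  Z3: Z = 1/(jωC) = -j/(ω·C) = 0 - j41.37 Ω
Step 3 — With open output, the series arm Z2 and the output shunt Z3 appear in series to ground: Z2 + Z3 = 0 - j40.18 Ω.
Step 4 — Parallel with input shunt Z1: Z_in = Z1 || (Z2 + Z3) = 0 + j74.29 Ω = 74.29∠90.0° Ω.

Z = 0 + j74.29 Ω = 74.29∠90.0° Ω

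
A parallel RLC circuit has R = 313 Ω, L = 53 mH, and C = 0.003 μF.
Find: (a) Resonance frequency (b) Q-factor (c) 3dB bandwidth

Step 1 — Resonance: ω₀ = 1/√(LC) = 1/√(0.053·3e-09) = 7.931e+04 rad/s.
Step 2 — f₀ = ω₀/(2π) = 1.262e+04 Hz.
Step 3 — Parallel Q: Q = R/(ω₀L) = 313/(7.931e+04·0.053) = 0.07447.
Step 4 — Bandwidth: Δω = ω₀/Q = 1.065e+06 rad/s; BW = Δω/(2π) = 1.695e+05 Hz.

(a) f₀ = 1.262e+04 Hz  (b) Q = 0.07447  (c) BW = 1.695e+05 Hz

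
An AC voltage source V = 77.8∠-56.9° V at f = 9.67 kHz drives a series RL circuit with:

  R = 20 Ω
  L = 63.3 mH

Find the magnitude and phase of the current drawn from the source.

Step 1 — Angular frequency: ω = 2π·f = 2π·9670 = 6.076e+04 rad/s.
Step 2 — Component impedances:
  R: Z = R = 20 Ω
  L: Z = jωL = j·6.076e+04·0.0633 = 0 + j3846 Ω
Step 3 — Series combination: Z_total = R + L = 20 + j3846 Ω = 3846∠89.7° Ω.
Step 4 — Source phasor: V = 77.8∠-56.9° V = 42.49 - j65.17 V.
Step 5 — Ohm's law: I = V / Z_total = (42.49 - j65.17) / (20 + j3846) = -0.01689 - j0.01113 A.
Step 6 — Convert to polar: |I| = 0.02023 A, ∠I = -146.6°.

I = 0.02023∠-146.6° A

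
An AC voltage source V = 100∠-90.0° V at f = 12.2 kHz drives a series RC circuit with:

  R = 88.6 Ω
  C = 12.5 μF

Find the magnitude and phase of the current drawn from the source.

Step 1 — Angular frequency: ω = 2π·f = 2π·1.22e+04 = 7.665e+04 rad/s.
Step 2 — Component impedances:
  R: Z = R = 88.6 Ω
  C: Z = 1/(jωC) = -j/(ω·C) = 0 - j1.044 Ω
Step 3 — Series combination: Z_total = R + C = 88.6 - j1.044 Ω = 88.61∠-0.7° Ω.
Step 4 — Source phasor: V = 100∠-90.0° V = 0 - j100 V.
Step 5 — Ohm's law: I = V / Z_total = (0 - j100) / (88.6 - j1.044) = 0.01329 - j1.129 A.
Step 6 — Convert to polar: |I| = 1.129 A, ∠I = -89.3°.

I = 1.129∠-89.3° A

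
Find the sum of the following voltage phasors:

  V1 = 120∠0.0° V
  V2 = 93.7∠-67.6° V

Step 1 — Convert each phasor to rectangular form:
  V1 = 120·(cos(0.0°) + j·sin(0.0°)) = 120 V
  V2 = 93.7·(cos(-67.6°) + j·sin(-67.6°)) = 35.71 - j86.63 V
Step 2 — Sum components: V_total = 155.7 - j86.63 V.
Step 3 — Convert to polar: |V_total| = 178.2 V, ∠V_total = -29.1°.

V_total = 178.2∠-29.1° V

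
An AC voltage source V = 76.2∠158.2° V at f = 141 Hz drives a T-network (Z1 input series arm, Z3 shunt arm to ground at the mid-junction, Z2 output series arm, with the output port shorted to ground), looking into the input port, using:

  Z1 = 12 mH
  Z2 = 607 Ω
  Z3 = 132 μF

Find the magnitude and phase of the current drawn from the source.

Step 1 — Angular frequency: ω = 2π·f = 2π·141 = 885.9 rad/s.
Step 2 — Component impedances:
  Z1: Z = jωL = j·885.9·0.012 = 0 + j10.63 Ω
  Z2: Z = R = 607 Ω
  Z3: Z = 1/(jωC) = -j/(ω·C) = 0 - j8.551 Ω
Step 3 — With the output port shorted to ground, the output series arm Z2 runs from the junction to ground; the shunt arm Z3 also runs from the junction to ground. They appear in parallel: Z3 || Z2 = 0.1204 - j8.55 Ω.
Step 4 — Series with input arm Z1: Z_in = Z1 + (Z3 || Z2) = 0.1204 + j2.082 Ω = 2.085∠86.7° Ω.
Step 5 — Source phasor: V = 76.2∠158.2° V = -70.75 + j28.3 V.
Step 6 — Ohm's law: I = V / Z_total = (-70.75 + j28.3) / (0.1204 + j2.082) = 11.59 + j34.66 A.
Step 7 — Convert to polar: |I| = 36.54 A, ∠I = 71.5°.

I = 36.54∠71.5° A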